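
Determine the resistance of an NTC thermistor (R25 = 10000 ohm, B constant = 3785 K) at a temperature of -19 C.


NTC thermistor equation: Rt = R25 * exp(B * (1/T - 1/T25)).
T in Kelvin: 254.15 K, T25 = 298.15 K
1/T - 1/T25 = 1/254.15 - 1/298.15 = 0.00058067
B * (1/T - 1/T25) = 3785 * 0.00058067 = 2.1978
Rt = 10000 * exp(2.1978) = 90054.3 ohm

90054.3 ohm


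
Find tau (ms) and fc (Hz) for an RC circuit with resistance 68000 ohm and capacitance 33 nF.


Time constant: tau = R * C.
tau = 68000 * 3.30e-08 = 0.002244 s
tau = 2.244 ms
Cutoff frequency: fc = 1 / (2*pi*R*C).
fc = 1 / (2*pi*0.002244) = 70.92 Hz

tau = 2.244 ms, fc = 70.92 Hz


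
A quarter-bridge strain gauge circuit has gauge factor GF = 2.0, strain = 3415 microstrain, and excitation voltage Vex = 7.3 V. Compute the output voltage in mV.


Quarter bridge output: Vout = (GF * epsilon * Vex) / 4.
Vout = (2.0 * 3415e-6 * 7.3) / 4
Vout = 0.049859 / 4 V
Vout = 0.01246475 V = 12.4647 mV

12.4647 mV


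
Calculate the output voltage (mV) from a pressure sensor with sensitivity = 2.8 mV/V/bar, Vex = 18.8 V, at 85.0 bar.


Output = sensitivity * Vex * P.
Vout = 2.8 * 18.8 * 85.0
Vout = 52.64 * 85.0
Vout = 4474.4 mV

4474.4 mV


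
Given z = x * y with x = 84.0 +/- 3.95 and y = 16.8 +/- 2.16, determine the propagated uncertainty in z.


For a product z = x*y, the relative uncertainty is:
uz/z = sqrt((ux/x)^2 + (uy/y)^2)
Relative uncertainties: ux/x = 3.95/84.0 = 0.047024
uy/y = 2.16/16.8 = 0.128571
z = 84.0 * 16.8 = 1411.2
uz = 1411.2 * sqrt(0.047024^2 + 0.128571^2) = 193.195

193.195


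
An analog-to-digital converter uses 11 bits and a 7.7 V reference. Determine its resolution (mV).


The resolution (LSB) of an ADC is Vref / 2^n.
LSB = 7.7 / 2^11
LSB = 7.7 / 2048
LSB = 0.00375977 V = 3.75976562 mV

3.75976562 mV


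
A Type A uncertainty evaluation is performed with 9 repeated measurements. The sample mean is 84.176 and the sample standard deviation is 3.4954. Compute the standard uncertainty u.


The standard uncertainty for Type A evaluation is u = s / sqrt(n).
u = 3.4954 / sqrt(9)
u = 3.4954 / 3.0
u = 1.1651

1.1651


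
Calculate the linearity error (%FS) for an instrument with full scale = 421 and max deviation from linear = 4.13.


Linearity error = (max deviation / full scale) * 100%.
Linearity = (4.13 / 421) * 100
Linearity = 0.981 %FS

0.981 %FS


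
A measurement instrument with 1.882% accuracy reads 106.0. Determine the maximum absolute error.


Absolute error = (accuracy% / 100) * reading.
Error = (1.882 / 100) * 106.0
Error = 0.01882 * 106.0
Error = 1.9949

1.9949


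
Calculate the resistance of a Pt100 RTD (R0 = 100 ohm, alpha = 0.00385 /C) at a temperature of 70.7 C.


The RTD equation: Rt = R0 * (1 + alpha * T).
Rt = 100 * (1 + 0.00385 * 70.7)
Rt = 100 * (1 + 0.272195)
Rt = 100 * 1.272195
Rt = 127.219 ohm

127.219 ohm


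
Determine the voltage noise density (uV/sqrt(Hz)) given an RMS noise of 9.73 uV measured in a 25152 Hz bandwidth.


Noise spectral density = Vrms / sqrt(BW).
NSD = 9.73 / sqrt(25152)
NSD = 9.73 / 158.5938
NSD = 0.0614 uV/sqrt(Hz)

0.0614 uV/sqrt(Hz)


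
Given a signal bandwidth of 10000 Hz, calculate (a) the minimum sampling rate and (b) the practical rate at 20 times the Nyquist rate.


By Nyquist theorem, fs_min = 2 * fmax.
fs_min = 2 * 10000 = 20000 Hz
Practical rate = 20 * fs_min = 20 * 20000 = 400000 Hz

fs_min = 20000 Hz, fs_practical = 400000 Hz


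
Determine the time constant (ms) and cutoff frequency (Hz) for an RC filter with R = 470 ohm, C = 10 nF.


Time constant: tau = R * C.
tau = 470 * 1.00e-08 = 4.7e-06 s
tau = 0.0047 ms
Cutoff frequency: fc = 1 / (2*pi*R*C).
fc = 1 / (2*pi*4.7e-06) = 33862.75 Hz

tau = 0.0047 ms, fc = 33862.75 Hz


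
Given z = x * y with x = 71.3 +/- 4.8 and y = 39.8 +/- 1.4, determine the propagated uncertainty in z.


For a product z = x*y, the relative uncertainty is:
uz/z = sqrt((ux/x)^2 + (uy/y)^2)
Relative uncertainties: ux/x = 4.8/71.3 = 0.067321
uy/y = 1.4/39.8 = 0.035176
z = 71.3 * 39.8 = 2837.7
uz = 2837.7 * sqrt(0.067321^2 + 0.035176^2) = 215.547

215.547


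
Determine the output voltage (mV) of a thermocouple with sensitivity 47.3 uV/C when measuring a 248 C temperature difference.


The thermocouple output V = sensitivity * dT.
V = 47.3 uV/C * 248 C
V = 11730.4 uV
V = 11.73 mV

11.73 mV


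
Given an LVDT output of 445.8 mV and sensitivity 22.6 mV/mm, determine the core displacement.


Displacement = Vout / sensitivity.
d = 445.8 / 22.6
d = 19.726 mm

19.726 mm


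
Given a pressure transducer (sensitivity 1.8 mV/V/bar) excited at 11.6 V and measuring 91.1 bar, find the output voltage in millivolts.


Output = sensitivity * Vex * P.
Vout = 1.8 * 11.6 * 91.1
Vout = 20.88 * 91.1
Vout = 1902.17 mV

1902.17 mV


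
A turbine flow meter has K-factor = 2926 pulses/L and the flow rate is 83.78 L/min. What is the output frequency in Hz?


Frequency = K * Q / 60 (converting L/min to L/s).
f = 2926 * 83.78 / 60
f = 245140.28 / 60
f = 4085.67 Hz

4085.67 Hz


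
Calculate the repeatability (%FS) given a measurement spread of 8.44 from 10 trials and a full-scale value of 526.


Repeatability = (spread / full scale) * 100%.
R = (8.44 / 526) * 100
R = 1.605 %FS

1.605 %FS


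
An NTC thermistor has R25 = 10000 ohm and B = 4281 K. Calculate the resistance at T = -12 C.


NTC thermistor equation: Rt = R25 * exp(B * (1/T - 1/T25)).
T in Kelvin: 261.15 K, T25 = 298.15 K
1/T - 1/T25 = 1/261.15 - 1/298.15 = 0.0004752
B * (1/T - 1/T25) = 4281 * 0.0004752 = 2.0343
Rt = 10000 * exp(2.0343) = 76471.5 ohm

76471.5 ohm


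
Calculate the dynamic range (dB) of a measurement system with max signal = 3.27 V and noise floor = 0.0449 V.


Dynamic range = 20 * log10(Vmax / Vnoise).
DR = 20 * log10(3.27 / 0.0449)
DR = 20 * log10(72.83)
DR = 37.25 dB

37.25 dB


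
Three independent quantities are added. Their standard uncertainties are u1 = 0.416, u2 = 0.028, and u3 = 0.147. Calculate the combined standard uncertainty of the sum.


For a sum of independent quantities, uc = sqrt(u1^2 + u2^2 + u3^2).
uc = sqrt(0.416^2 + 0.028^2 + 0.147^2)
uc = sqrt(0.173056 + 0.000784 + 0.021609)
uc = 0.4421

0.4421


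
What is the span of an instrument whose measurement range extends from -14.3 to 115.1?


Span = upper range - lower range.
Span = 115.1 - (-14.3)
Span = 129.4

129.4


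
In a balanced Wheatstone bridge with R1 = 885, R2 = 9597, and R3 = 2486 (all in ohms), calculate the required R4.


At balance: R1*R4 = R2*R3, so R4 = R2*R3/R1.
R4 = 9597 * 2486 / 885
R4 = 23858142 / 885
R4 = 26958.35 ohm

26958.35 ohm


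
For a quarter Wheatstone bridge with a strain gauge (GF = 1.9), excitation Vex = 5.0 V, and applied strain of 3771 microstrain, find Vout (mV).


Quarter bridge output: Vout = (GF * epsilon * Vex) / 4.
Vout = (1.9 * 3771e-6 * 5.0) / 4
Vout = 0.0358245 / 4 V
Vout = 0.00895612 V = 8.9561 mV

8.9561 mV


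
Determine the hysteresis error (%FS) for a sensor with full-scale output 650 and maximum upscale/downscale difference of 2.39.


Hysteresis = (max difference / full scale) * 100%.
H = (2.39 / 650) * 100
H = 0.368 %FS

0.368 %FS


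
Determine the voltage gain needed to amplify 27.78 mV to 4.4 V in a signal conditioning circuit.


Gain = Vout / Vin (converting to same units).
G = 4.4 V / 27.78 mV
G = 4400.0 mV / 27.78 mV
G = 158.39

158.39


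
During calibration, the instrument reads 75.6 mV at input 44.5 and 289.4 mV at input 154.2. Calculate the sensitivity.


Sensitivity = (y2 - y1) / (x2 - x1).
S = (289.4 - 75.6) / (154.2 - 44.5)
S = 213.8 / 109.7
S = 1.949 mV/unit

1.949 mV/unit


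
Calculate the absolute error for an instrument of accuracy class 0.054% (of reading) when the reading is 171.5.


Absolute error = (accuracy% / 100) * reading.
Error = (0.054 / 100) * 171.5
Error = 0.00054 * 171.5
Error = 0.0926

0.0926


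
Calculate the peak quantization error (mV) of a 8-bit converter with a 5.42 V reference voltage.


The maximum quantization error is +/- LSB/2.
LSB = Vref / 2^n = 5.42 / 256 = 0.02117187 V
Max error = LSB / 2 = 0.02117187 / 2 = 0.01058594 V
Max error = 10.5859 mV

10.5859 mV


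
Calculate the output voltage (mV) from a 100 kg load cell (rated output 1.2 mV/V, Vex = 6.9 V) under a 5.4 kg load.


Vout = rated_output * Vex * (load / capacity).
Vout = 1.2 * 6.9 * (5.4 / 100)
Vout = 1.2 * 6.9 * 0.054
Vout = 0.447 mV

0.447 mV


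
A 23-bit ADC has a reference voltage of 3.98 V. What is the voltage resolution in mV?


The resolution (LSB) of an ADC is Vref / 2^n.
LSB = 3.98 / 2^23
LSB = 3.98 / 8388608
LSB = 4.7e-07 V = 0.00047445 mV

0.00047445 mV


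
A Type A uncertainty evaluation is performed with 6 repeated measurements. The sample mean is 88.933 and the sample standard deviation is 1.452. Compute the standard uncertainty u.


The standard uncertainty for Type A evaluation is u = s / sqrt(n).
u = 1.452 / sqrt(6)
u = 1.452 / 2.4495
u = 0.5928

0.5928


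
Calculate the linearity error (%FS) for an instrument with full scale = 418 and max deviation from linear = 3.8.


Linearity error = (max deviation / full scale) * 100%.
Linearity = (3.8 / 418) * 100
Linearity = 0.909 %FS

0.909 %FS


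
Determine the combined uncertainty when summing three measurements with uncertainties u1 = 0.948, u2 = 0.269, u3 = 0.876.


For a sum of independent quantities, uc = sqrt(u1^2 + u2^2 + u3^2).
uc = sqrt(0.948^2 + 0.269^2 + 0.876^2)
uc = sqrt(0.898704 + 0.072361 + 0.767376)
uc = 1.3185

1.3185


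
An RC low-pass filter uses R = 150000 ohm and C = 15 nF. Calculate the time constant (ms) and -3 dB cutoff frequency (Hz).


Time constant: tau = R * C.
tau = 150000 * 1.50e-08 = 0.00225 s
tau = 2.25 ms
Cutoff frequency: fc = 1 / (2*pi*R*C).
fc = 1 / (2*pi*0.00225) = 70.74 Hz

tau = 2.25 ms, fc = 70.74 Hz


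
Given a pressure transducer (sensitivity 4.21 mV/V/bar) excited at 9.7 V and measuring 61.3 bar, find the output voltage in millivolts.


Output = sensitivity * Vex * P.
Vout = 4.21 * 9.7 * 61.3
Vout = 40.837 * 61.3
Vout = 2503.31 mV

2503.31 mV


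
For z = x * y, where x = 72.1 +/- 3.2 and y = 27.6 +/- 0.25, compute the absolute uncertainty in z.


For a product z = x*y, the relative uncertainty is:
uz/z = sqrt((ux/x)^2 + (uy/y)^2)
Relative uncertainties: ux/x = 3.2/72.1 = 0.044383
uy/y = 0.25/27.6 = 0.009058
z = 72.1 * 27.6 = 1990.0
uz = 1990.0 * sqrt(0.044383^2 + 0.009058^2) = 90.141

90.141


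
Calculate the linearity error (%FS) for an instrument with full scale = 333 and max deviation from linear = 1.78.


Linearity error = (max deviation / full scale) * 100%.
Linearity = (1.78 / 333) * 100
Linearity = 0.535 %FS

0.535 %FS


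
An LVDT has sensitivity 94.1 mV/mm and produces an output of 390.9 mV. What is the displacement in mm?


Displacement = Vout / sensitivity.
d = 390.9 / 94.1
d = 4.154 mm

4.154 mm


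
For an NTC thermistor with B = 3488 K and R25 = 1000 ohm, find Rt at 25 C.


NTC thermistor equation: Rt = R25 * exp(B * (1/T - 1/T25)).
T in Kelvin: 298.15 K, T25 = 298.15 K
1/T - 1/T25 = 1/298.15 - 1/298.15 = 0.0
B * (1/T - 1/T25) = 3488 * 0.0 = 0.0
Rt = 1000 * exp(0.0) = 1000.0 ohm

1000.0 ohm


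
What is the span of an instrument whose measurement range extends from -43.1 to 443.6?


Span = upper range - lower range.
Span = 443.6 - (-43.1)
Span = 486.7

486.7


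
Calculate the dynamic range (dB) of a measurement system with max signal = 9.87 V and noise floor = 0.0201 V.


Dynamic range = 20 * log10(Vmax / Vnoise).
DR = 20 * log10(9.87 / 0.0201)
DR = 20 * log10(491.04)
DR = 53.82 dB

53.82 dB


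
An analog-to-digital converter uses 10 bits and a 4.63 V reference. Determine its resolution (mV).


The resolution (LSB) of an ADC is Vref / 2^n.
LSB = 4.63 / 2^10
LSB = 4.63 / 1024
LSB = 0.00452148 V = 4.52148438 mV

4.52148438 mV


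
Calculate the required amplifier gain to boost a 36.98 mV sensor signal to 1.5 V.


Gain = Vout / Vin (converting to same units).
G = 1.5 V / 36.98 mV
G = 1500.0 mV / 36.98 mV
G = 40.56

40.56


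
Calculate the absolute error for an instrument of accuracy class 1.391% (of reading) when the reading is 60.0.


Absolute error = (accuracy% / 100) * reading.
Error = (1.391 / 100) * 60.0
Error = 0.01391 * 60.0
Error = 0.8346

0.8346


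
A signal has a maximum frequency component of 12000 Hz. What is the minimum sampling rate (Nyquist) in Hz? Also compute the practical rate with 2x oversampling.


By Nyquist theorem, fs_min = 2 * fmax.
fs_min = 2 * 12000 = 24000 Hz
Practical rate = 2 * fs_min = 2 * 24000 = 48000 Hz

fs_min = 24000 Hz, fs_practical = 48000 Hz


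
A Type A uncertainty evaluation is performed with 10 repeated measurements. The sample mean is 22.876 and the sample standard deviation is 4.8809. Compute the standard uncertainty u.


The standard uncertainty for Type A evaluation is u = s / sqrt(n).
u = 4.8809 / sqrt(10)
u = 4.8809 / 3.1623
u = 1.5435

1.5435


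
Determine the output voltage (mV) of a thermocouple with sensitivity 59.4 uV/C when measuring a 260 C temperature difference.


The thermocouple output V = sensitivity * dT.
V = 59.4 uV/C * 260 C
V = 15444.0 uV
V = 15.444 mV

15.444 mV


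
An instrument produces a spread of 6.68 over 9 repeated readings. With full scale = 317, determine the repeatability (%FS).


Repeatability = (spread / full scale) * 100%.
R = (6.68 / 317) * 100
R = 2.107 %FS

2.107 %FS


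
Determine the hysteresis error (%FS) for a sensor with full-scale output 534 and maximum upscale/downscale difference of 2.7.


Hysteresis = (max difference / full scale) * 100%.
H = (2.7 / 534) * 100
H = 0.506 %FS

0.506 %FS


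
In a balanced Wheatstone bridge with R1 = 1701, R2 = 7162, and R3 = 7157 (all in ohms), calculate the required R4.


At balance: R1*R4 = R2*R3, so R4 = R2*R3/R1.
R4 = 7162 * 7157 / 1701
R4 = 51258434 / 1701
R4 = 30134.29 ohm

30134.29 ohm


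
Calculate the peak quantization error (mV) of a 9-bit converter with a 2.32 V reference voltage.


The maximum quantization error is +/- LSB/2.
LSB = Vref / 2^n = 2.32 / 512 = 0.00453125 V
Max error = LSB / 2 = 0.00453125 / 2 = 0.00226562 V
Max error = 2.2656 mV

2.2656 mV


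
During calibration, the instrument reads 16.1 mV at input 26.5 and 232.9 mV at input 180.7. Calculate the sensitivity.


Sensitivity = (y2 - y1) / (x2 - x1).
S = (232.9 - 16.1) / (180.7 - 26.5)
S = 216.8 / 154.2
S = 1.406 mV/unit

1.406 mV/unit


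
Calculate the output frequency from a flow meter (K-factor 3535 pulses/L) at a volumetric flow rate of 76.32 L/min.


Frequency = K * Q / 60 (converting L/min to L/s).
f = 3535 * 76.32 / 60
f = 269791.2 / 60
f = 4496.52 Hz

4496.52 Hz


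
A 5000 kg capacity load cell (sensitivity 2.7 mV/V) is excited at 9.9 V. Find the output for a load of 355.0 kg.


Vout = rated_output * Vex * (load / capacity).
Vout = 2.7 * 9.9 * (355.0 / 5000)
Vout = 2.7 * 9.9 * 0.071
Vout = 1.898 mV

1.898 mV


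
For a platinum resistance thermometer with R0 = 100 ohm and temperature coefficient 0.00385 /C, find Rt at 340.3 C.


The RTD equation: Rt = R0 * (1 + alpha * T).
Rt = 100 * (1 + 0.00385 * 340.3)
Rt = 100 * (1 + 1.310155)
Rt = 100 * 2.310155
Rt = 231.016 ohm

231.016 ohm


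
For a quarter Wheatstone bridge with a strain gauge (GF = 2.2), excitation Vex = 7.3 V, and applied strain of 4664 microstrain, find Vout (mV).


Quarter bridge output: Vout = (GF * epsilon * Vex) / 4.
Vout = (2.2 * 4664e-6 * 7.3) / 4
Vout = 0.07490384 / 4 V
Vout = 0.01872596 V = 18.726 mV

18.726 mV


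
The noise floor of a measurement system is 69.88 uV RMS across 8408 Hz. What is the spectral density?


Noise spectral density = Vrms / sqrt(BW).
NSD = 69.88 / sqrt(8408)
NSD = 69.88 / 91.6951
NSD = 0.7621 uV/sqrt(Hz)

0.7621 uV/sqrt(Hz)


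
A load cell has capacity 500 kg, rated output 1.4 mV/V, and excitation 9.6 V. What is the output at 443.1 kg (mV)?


Vout = rated_output * Vex * (load / capacity).
Vout = 1.4 * 9.6 * (443.1 / 500)
Vout = 1.4 * 9.6 * 0.8862
Vout = 11.911 mV

11.911 mV


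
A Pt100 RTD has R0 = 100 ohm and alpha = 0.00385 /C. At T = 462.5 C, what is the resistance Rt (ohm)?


The RTD equation: Rt = R0 * (1 + alpha * T).
Rt = 100 * (1 + 0.00385 * 462.5)
Rt = 100 * (1 + 1.780625)
Rt = 100 * 2.780625
Rt = 278.062 ohm

278.062 ohm


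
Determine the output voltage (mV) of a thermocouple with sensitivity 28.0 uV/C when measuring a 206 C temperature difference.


The thermocouple output V = sensitivity * dT.
V = 28.0 uV/C * 206 C
V = 5768.0 uV
V = 5.768 mV

5.768 mV


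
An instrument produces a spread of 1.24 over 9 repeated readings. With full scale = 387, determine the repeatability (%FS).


Repeatability = (spread / full scale) * 100%.
R = (1.24 / 387) * 100
R = 0.32 %FS

0.32 %FS


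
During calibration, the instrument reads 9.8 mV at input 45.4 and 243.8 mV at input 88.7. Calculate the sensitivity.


Sensitivity = (y2 - y1) / (x2 - x1).
S = (243.8 - 9.8) / (88.7 - 45.4)
S = 234.0 / 43.3
S = 5.4042 mV/unit

5.4042 mV/unit


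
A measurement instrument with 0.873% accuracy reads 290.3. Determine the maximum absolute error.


Absolute error = (accuracy% / 100) * reading.
Error = (0.873 / 100) * 290.3
Error = 0.00873 * 290.3
Error = 2.5343

2.5343


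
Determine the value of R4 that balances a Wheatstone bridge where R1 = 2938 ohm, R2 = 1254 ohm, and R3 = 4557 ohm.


At balance: R1*R4 = R2*R3, so R4 = R2*R3/R1.
R4 = 1254 * 4557 / 2938
R4 = 5714478 / 2938
R4 = 1945.02 ohm

1945.02 ohm


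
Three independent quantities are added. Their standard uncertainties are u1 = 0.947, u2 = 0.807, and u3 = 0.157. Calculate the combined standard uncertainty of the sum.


For a sum of independent quantities, uc = sqrt(u1^2 + u2^2 + u3^2).
uc = sqrt(0.947^2 + 0.807^2 + 0.157^2)
uc = sqrt(0.896809 + 0.651249 + 0.024649)
uc = 1.2541

1.2541


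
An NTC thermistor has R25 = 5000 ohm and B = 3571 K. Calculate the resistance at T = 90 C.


NTC thermistor equation: Rt = R25 * exp(B * (1/T - 1/T25)).
T in Kelvin: 363.15 K, T25 = 298.15 K
1/T - 1/T25 = 1/363.15 - 1/298.15 = -0.00060033
B * (1/T - 1/T25) = 3571 * -0.00060033 = -2.1438
Rt = 5000 * exp(-2.1438) = 586.0 ohm

586.0 ohm


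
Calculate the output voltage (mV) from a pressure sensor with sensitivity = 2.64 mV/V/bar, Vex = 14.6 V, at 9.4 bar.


Output = sensitivity * Vex * P.
Vout = 2.64 * 14.6 * 9.4
Vout = 38.544 * 9.4
Vout = 362.31 mV

362.31 mV


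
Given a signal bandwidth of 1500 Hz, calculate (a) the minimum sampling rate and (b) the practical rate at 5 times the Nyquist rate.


By Nyquist theorem, fs_min = 2 * fmax.
fs_min = 2 * 1500 = 3000 Hz
Practical rate = 5 * fs_min = 5 * 3000 = 15000 Hz

fs_min = 3000 Hz, fs_practical = 15000 Hz


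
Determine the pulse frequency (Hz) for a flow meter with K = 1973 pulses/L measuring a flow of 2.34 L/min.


Frequency = K * Q / 60 (converting L/min to L/s).
f = 1973 * 2.34 / 60
f = 4616.82 / 60
f = 76.95 Hz

76.95 Hz


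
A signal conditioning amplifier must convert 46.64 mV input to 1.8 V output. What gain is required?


Gain = Vout / Vin (converting to same units).
G = 1.8 V / 46.64 mV
G = 1800.0 mV / 46.64 mV
G = 38.59

38.59


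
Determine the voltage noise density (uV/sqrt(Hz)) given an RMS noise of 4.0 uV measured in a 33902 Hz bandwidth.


Noise spectral density = Vrms / sqrt(BW).
NSD = 4.0 / sqrt(33902)
NSD = 4.0 / 184.125
NSD = 0.0217 uV/sqrt(Hz)

0.0217 uV/sqrt(Hz)


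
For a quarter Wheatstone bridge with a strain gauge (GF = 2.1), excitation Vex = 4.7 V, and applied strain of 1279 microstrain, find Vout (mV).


Quarter bridge output: Vout = (GF * epsilon * Vex) / 4.
Vout = (2.1 * 1279e-6 * 4.7) / 4
Vout = 0.01262373 / 4 V
Vout = 0.00315593 V = 3.1559 mV

3.1559 mV


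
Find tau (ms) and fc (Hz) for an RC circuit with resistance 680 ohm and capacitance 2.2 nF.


Time constant: tau = R * C.
tau = 680 * 2.20e-09 = 1.496e-06 s
tau = 0.0015 ms
Cutoff frequency: fc = 1 / (2*pi*R*C).
fc = 1 / (2*pi*1.496e-06) = 106386.99 Hz

tau = 0.0015 ms, fc = 106386.99 Hz


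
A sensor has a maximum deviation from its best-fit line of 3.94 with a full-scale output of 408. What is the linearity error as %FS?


Linearity error = (max deviation / full scale) * 100%.
Linearity = (3.94 / 408) * 100
Linearity = 0.966 %FS

0.966 %FS


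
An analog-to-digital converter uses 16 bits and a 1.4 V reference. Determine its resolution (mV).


The resolution (LSB) of an ADC is Vref / 2^n.
LSB = 1.4 / 2^16
LSB = 1.4 / 65536
LSB = 2.136e-05 V = 0.0213623 mV

0.0213623 mV


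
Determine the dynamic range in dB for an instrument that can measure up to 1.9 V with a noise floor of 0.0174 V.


Dynamic range = 20 * log10(Vmax / Vnoise).
DR = 20 * log10(1.9 / 0.0174)
DR = 20 * log10(109.2)
DR = 40.76 dB

40.76 dB


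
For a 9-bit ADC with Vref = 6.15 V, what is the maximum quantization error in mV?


The maximum quantization error is +/- LSB/2.
LSB = Vref / 2^n = 6.15 / 512 = 0.01201172 V
Max error = LSB / 2 = 0.01201172 / 2 = 0.00600586 V
Max error = 6.0059 mV

6.0059 mV


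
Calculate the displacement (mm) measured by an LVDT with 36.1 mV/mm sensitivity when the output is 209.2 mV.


Displacement = Vout / sensitivity.
d = 209.2 / 36.1
d = 5.795 mm

5.795 mm


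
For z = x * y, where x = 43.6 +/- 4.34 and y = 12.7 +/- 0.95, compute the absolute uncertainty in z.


For a product z = x*y, the relative uncertainty is:
uz/z = sqrt((ux/x)^2 + (uy/y)^2)
Relative uncertainties: ux/x = 4.34/43.6 = 0.099541
uy/y = 0.95/12.7 = 0.074803
z = 43.6 * 12.7 = 553.7
uz = 553.7 * sqrt(0.099541^2 + 0.074803^2) = 68.946

68.946


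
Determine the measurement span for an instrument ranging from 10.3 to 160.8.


Span = upper range - lower range.
Span = 160.8 - (10.3)
Span = 150.5

150.5


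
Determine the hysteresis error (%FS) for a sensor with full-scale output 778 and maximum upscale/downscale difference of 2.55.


Hysteresis = (max difference / full scale) * 100%.
H = (2.55 / 778) * 100
H = 0.328 %FS

0.328 %FS


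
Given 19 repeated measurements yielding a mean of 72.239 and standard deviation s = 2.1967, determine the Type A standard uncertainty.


The standard uncertainty for Type A evaluation is u = s / sqrt(n).
u = 2.1967 / sqrt(19)
u = 2.1967 / 4.3589
u = 0.504

0.504


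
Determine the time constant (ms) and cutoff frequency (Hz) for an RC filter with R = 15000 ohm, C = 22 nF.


Time constant: tau = R * C.
tau = 15000 * 2.20e-08 = 0.00033 s
tau = 0.33 ms
Cutoff frequency: fc = 1 / (2*pi*R*C).
fc = 1 / (2*pi*0.00033) = 482.29 Hz

tau = 0.33 ms, fc = 482.29 Hz


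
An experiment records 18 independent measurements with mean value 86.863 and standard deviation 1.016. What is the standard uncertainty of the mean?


The standard uncertainty for Type A evaluation is u = s / sqrt(n).
u = 1.016 / sqrt(18)
u = 1.016 / 4.2426
u = 0.2395

0.2395


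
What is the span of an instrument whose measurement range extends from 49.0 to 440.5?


Span = upper range - lower range.
Span = 440.5 - (49.0)
Span = 391.5

391.5


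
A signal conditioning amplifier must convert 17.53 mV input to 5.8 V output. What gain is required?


Gain = Vout / Vin (converting to same units).
G = 5.8 V / 17.53 mV
G = 5800.0 mV / 17.53 mV
G = 330.86

330.86


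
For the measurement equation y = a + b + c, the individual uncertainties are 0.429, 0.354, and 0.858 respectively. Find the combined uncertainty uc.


For a sum of independent quantities, uc = sqrt(u1^2 + u2^2 + u3^2).
uc = sqrt(0.429^2 + 0.354^2 + 0.858^2)
uc = sqrt(0.184041 + 0.125316 + 0.736164)
uc = 1.0225

1.0225


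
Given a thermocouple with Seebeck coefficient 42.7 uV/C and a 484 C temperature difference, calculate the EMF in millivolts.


The thermocouple output V = sensitivity * dT.
V = 42.7 uV/C * 484 C
V = 20666.8 uV
V = 20.667 mV

20.667 mV


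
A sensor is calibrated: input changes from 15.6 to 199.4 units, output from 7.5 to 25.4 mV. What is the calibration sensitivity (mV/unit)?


Sensitivity = (y2 - y1) / (x2 - x1).
S = (25.4 - 7.5) / (199.4 - 15.6)
S = 17.9 / 183.8
S = 0.0974 mV/unit

0.0974 mV/unit


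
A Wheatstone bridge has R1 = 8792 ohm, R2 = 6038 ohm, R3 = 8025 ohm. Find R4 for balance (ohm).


At balance: R1*R4 = R2*R3, so R4 = R2*R3/R1.
R4 = 6038 * 8025 / 8792
R4 = 48454950 / 8792
R4 = 5511.25 ohm

5511.25 ohm


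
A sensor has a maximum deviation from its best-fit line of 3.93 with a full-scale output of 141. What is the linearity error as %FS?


Linearity error = (max deviation / full scale) * 100%.
Linearity = (3.93 / 141) * 100
Linearity = 2.787 %FS

2.787 %FS


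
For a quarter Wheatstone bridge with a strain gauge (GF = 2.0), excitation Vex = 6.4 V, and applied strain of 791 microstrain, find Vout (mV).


Quarter bridge output: Vout = (GF * epsilon * Vex) / 4.
Vout = (2.0 * 791e-6 * 6.4) / 4
Vout = 0.0101248 / 4 V
Vout = 0.0025312 V = 2.5312 mV

2.5312 mV


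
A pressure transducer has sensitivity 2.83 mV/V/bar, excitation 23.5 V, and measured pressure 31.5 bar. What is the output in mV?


Output = sensitivity * Vex * P.
Vout = 2.83 * 23.5 * 31.5
Vout = 66.505 * 31.5
Vout = 2094.91 mV

2094.91 mV


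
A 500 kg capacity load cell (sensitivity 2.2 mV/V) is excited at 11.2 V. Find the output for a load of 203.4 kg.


Vout = rated_output * Vex * (load / capacity).
Vout = 2.2 * 11.2 * (203.4 / 500)
Vout = 2.2 * 11.2 * 0.4068
Vout = 10.024 mV

10.024 mV


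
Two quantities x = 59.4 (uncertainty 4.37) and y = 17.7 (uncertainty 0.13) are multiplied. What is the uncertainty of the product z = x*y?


For a product z = x*y, the relative uncertainty is:
uz/z = sqrt((ux/x)^2 + (uy/y)^2)
Relative uncertainties: ux/x = 4.37/59.4 = 0.073569
uy/y = 0.13/17.7 = 0.007345
z = 59.4 * 17.7 = 1051.4
uz = 1051.4 * sqrt(0.073569^2 + 0.007345^2) = 77.734

77.734


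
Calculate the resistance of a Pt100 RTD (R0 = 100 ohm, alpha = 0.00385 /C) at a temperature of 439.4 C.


The RTD equation: Rt = R0 * (1 + alpha * T).
Rt = 100 * (1 + 0.00385 * 439.4)
Rt = 100 * (1 + 1.69169)
Rt = 100 * 2.69169
Rt = 269.169 ohm

269.169 ohm


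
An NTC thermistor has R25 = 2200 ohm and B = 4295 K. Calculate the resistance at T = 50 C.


NTC thermistor equation: Rt = R25 * exp(B * (1/T - 1/T25)).
T in Kelvin: 323.15 K, T25 = 298.15 K
1/T - 1/T25 = 1/323.15 - 1/298.15 = -0.00025948
B * (1/T - 1/T25) = 4295 * -0.00025948 = -1.1145
Rt = 2200 * exp(-1.1145) = 721.8 ohm

721.8 ohm


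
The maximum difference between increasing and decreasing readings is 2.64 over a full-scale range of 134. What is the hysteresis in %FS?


Hysteresis = (max difference / full scale) * 100%.
H = (2.64 / 134) * 100
H = 1.97 %FS

1.97 %FS


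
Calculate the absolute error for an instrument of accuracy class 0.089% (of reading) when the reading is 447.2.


Absolute error = (accuracy% / 100) * reading.
Error = (0.089 / 100) * 447.2
Error = 0.00089 * 447.2
Error = 0.398

0.398


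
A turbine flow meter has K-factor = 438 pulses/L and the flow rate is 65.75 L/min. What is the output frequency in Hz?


Frequency = K * Q / 60 (converting L/min to L/s).
f = 438 * 65.75 / 60
f = 28798.5 / 60
f = 479.98 Hz

479.98 Hz


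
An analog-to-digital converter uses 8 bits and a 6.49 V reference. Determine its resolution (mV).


The resolution (LSB) of an ADC is Vref / 2^n.
LSB = 6.49 / 2^8
LSB = 6.49 / 256
LSB = 0.02535156 V = 25.3515625 mV

25.3515625 mV


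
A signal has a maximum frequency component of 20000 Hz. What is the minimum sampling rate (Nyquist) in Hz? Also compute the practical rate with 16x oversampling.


By Nyquist theorem, fs_min = 2 * fmax.
fs_min = 2 * 20000 = 40000 Hz
Practical rate = 16 * fs_min = 16 * 40000 = 640000 Hz

fs_min = 40000 Hz, fs_practical = 640000 Hz


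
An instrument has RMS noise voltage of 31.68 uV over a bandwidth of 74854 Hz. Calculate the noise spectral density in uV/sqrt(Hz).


Noise spectral density = Vrms / sqrt(BW).
NSD = 31.68 / sqrt(74854)
NSD = 31.68 / 273.5946
NSD = 0.1158 uV/sqrt(Hz)

0.1158 uV/sqrt(Hz)


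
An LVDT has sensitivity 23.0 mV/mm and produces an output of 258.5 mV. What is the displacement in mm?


Displacement = Vout / sensitivity.
d = 258.5 / 23.0
d = 11.239 mm

11.239 mm


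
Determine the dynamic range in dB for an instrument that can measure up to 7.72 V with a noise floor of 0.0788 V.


Dynamic range = 20 * log10(Vmax / Vnoise).
DR = 20 * log10(7.72 / 0.0788)
DR = 20 * log10(97.97)
DR = 39.82 dB

39.82 dB


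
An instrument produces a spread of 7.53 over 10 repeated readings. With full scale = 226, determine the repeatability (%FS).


Repeatability = (spread / full scale) * 100%.
R = (7.53 / 226) * 100
R = 3.332 %FS

3.332 %FS


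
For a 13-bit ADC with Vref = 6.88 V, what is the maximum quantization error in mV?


The maximum quantization error is +/- LSB/2.
LSB = Vref / 2^n = 6.88 / 8192 = 0.00083984 V
Max error = LSB / 2 = 0.00083984 / 2 = 0.00041992 V
Max error = 0.4199 mV

0.4199 mV


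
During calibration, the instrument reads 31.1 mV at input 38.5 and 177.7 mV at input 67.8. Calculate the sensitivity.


Sensitivity = (y2 - y1) / (x2 - x1).
S = (177.7 - 31.1) / (67.8 - 38.5)
S = 146.6 / 29.3
S = 5.0034 mV/unit

5.0034 mV/unit


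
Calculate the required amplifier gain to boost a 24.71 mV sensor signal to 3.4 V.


Gain = Vout / Vin (converting to same units).
G = 3.4 V / 24.71 mV
G = 3400.0 mV / 24.71 mV
G = 137.6

137.6


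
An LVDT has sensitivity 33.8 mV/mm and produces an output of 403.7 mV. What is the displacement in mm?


Displacement = Vout / sensitivity.
d = 403.7 / 33.8
d = 11.944 mm

11.944 mm


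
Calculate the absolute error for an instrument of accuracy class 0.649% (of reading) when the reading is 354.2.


Absolute error = (accuracy% / 100) * reading.
Error = (0.649 / 100) * 354.2
Error = 0.00649 * 354.2
Error = 2.2988

2.2988


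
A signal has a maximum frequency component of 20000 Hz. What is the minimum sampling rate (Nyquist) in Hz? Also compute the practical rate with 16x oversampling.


By Nyquist theorem, fs_min = 2 * fmax.
fs_min = 2 * 20000 = 40000 Hz
Practical rate = 16 * fs_min = 16 * 40000 = 640000 Hz

fs_min = 40000 Hz, fs_practical = 640000 Hz


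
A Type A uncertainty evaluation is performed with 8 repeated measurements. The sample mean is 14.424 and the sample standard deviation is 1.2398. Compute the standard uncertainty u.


The standard uncertainty for Type A evaluation is u = s / sqrt(n).
u = 1.2398 / sqrt(8)
u = 1.2398 / 2.8284
u = 0.4383

0.4383


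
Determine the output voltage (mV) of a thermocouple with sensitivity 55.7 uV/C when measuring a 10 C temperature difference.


The thermocouple output V = sensitivity * dT.
V = 55.7 uV/C * 10 C
V = 557.0 uV
V = 0.557 mV

0.557 mV


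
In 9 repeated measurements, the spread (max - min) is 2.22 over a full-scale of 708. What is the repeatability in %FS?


Repeatability = (spread / full scale) * 100%.
R = (2.22 / 708) * 100
R = 0.314 %FS

0.314 %FS


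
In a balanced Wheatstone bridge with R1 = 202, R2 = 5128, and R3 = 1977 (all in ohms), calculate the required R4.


At balance: R1*R4 = R2*R3, so R4 = R2*R3/R1.
R4 = 5128 * 1977 / 202
R4 = 10138056 / 202
R4 = 50188.4 ohm

50188.4 ohm


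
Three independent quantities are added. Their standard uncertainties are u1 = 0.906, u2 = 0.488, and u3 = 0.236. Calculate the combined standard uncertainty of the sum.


For a sum of independent quantities, uc = sqrt(u1^2 + u2^2 + u3^2).
uc = sqrt(0.906^2 + 0.488^2 + 0.236^2)
uc = sqrt(0.820836 + 0.238144 + 0.055696)
uc = 1.0558

1.0558


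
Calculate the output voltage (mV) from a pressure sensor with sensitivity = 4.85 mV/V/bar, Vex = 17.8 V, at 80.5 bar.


Output = sensitivity * Vex * P.
Vout = 4.85 * 17.8 * 80.5
Vout = 86.33 * 80.5
Vout = 6949.56 mV

6949.56 mV


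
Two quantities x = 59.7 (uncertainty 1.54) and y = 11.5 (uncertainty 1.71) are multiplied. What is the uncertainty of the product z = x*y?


For a product z = x*y, the relative uncertainty is:
uz/z = sqrt((ux/x)^2 + (uy/y)^2)
Relative uncertainties: ux/x = 1.54/59.7 = 0.025796
uy/y = 1.71/11.5 = 0.148696
z = 59.7 * 11.5 = 686.6
uz = 686.6 * sqrt(0.025796^2 + 0.148696^2) = 103.612

103.612


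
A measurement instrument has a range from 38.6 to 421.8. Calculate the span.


Span = upper range - lower range.
Span = 421.8 - (38.6)
Span = 383.2

383.2


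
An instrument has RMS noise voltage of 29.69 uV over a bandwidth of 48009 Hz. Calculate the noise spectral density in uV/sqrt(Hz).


Noise spectral density = Vrms / sqrt(BW).
NSD = 29.69 / sqrt(48009)
NSD = 29.69 / 219.1096
NSD = 0.1355 uV/sqrt(Hz)

0.1355 uV/sqrt(Hz)


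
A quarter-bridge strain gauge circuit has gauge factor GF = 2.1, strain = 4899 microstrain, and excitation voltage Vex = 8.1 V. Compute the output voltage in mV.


Quarter bridge output: Vout = (GF * epsilon * Vex) / 4.
Vout = (2.1 * 4899e-6 * 8.1) / 4
Vout = 0.08333199 / 4 V
Vout = 0.020833 V = 20.833 mV

20.833 mV


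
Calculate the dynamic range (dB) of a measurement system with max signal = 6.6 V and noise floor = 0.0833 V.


Dynamic range = 20 * log10(Vmax / Vnoise).
DR = 20 * log10(6.6 / 0.0833)
DR = 20 * log10(79.23)
DR = 37.98 dB

37.98 dB


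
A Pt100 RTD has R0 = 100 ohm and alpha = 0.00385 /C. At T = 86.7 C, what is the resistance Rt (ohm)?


The RTD equation: Rt = R0 * (1 + alpha * T).
Rt = 100 * (1 + 0.00385 * 86.7)
Rt = 100 * (1 + 0.333795)
Rt = 100 * 1.333795
Rt = 133.38 ohm

133.38 ohm


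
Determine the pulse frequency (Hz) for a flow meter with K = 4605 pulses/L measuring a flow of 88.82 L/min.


Frequency = K * Q / 60 (converting L/min to L/s).
f = 4605 * 88.82 / 60
f = 409016.1 / 60
f = 6816.93 Hz

6816.93 Hz


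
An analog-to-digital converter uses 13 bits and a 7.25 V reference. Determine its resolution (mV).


The resolution (LSB) of an ADC is Vref / 2^n.
LSB = 7.25 / 2^13
LSB = 7.25 / 8192
LSB = 0.00088501 V = 0.88500977 mV

0.88500977 mV


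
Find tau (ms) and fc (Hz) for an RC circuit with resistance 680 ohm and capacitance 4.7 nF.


Time constant: tau = R * C.
tau = 680 * 4.70e-09 = 3.196e-06 s
tau = 0.0032 ms
Cutoff frequency: fc = 1 / (2*pi*R*C).
fc = 1 / (2*pi*3.196e-06) = 49798.17 Hz

tau = 0.0032 ms, fc = 49798.17 Hz


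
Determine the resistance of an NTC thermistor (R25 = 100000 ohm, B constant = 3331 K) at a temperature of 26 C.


NTC thermistor equation: Rt = R25 * exp(B * (1/T - 1/T25)).
T in Kelvin: 299.15 K, T25 = 298.15 K
1/T - 1/T25 = 1/299.15 - 1/298.15 = -1.121e-05
B * (1/T - 1/T25) = 3331 * -1.121e-05 = -0.0373
Rt = 100000 * exp(-0.0373) = 96334.2 ohm

96334.2 ohm


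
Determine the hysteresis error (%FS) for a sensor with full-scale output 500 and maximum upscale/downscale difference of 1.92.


Hysteresis = (max difference / full scale) * 100%.
H = (1.92 / 500) * 100
H = 0.384 %FS

0.384 %FS


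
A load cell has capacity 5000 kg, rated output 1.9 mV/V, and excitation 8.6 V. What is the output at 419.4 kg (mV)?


Vout = rated_output * Vex * (load / capacity).
Vout = 1.9 * 8.6 * (419.4 / 5000)
Vout = 1.9 * 8.6 * 0.08388
Vout = 1.371 mV

1.371 mV


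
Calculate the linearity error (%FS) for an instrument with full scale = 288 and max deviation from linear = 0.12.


Linearity error = (max deviation / full scale) * 100%.
Linearity = (0.12 / 288) * 100
Linearity = 0.042 %FS

0.042 %FS


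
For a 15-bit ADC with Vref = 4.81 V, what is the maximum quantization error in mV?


The maximum quantization error is +/- LSB/2.
LSB = Vref / 2^n = 4.81 / 32768 = 0.00014679 V
Max error = LSB / 2 = 0.00014679 / 2 = 7.339e-05 V
Max error = 0.0734 mV

0.0734 mV


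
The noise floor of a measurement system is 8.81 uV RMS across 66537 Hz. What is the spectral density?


Noise spectral density = Vrms / sqrt(BW).
NSD = 8.81 / sqrt(66537)
NSD = 8.81 / 257.9477
NSD = 0.0342 uV/sqrt(Hz)

0.0342 uV/sqrt(Hz)


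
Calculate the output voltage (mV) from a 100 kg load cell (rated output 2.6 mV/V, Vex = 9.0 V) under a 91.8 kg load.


Vout = rated_output * Vex * (load / capacity).
Vout = 2.6 * 9.0 * (91.8 / 100)
Vout = 2.6 * 9.0 * 0.918
Vout = 21.481 mV

21.481 mV


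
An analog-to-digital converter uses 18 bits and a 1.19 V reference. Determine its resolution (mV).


The resolution (LSB) of an ADC is Vref / 2^n.
LSB = 1.19 / 2^18
LSB = 1.19 / 262144
LSB = 4.54e-06 V = 0.00453949 mV

0.00453949 mV


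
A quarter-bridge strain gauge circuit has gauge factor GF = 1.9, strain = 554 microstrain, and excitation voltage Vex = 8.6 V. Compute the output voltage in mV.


Quarter bridge output: Vout = (GF * epsilon * Vex) / 4.
Vout = (1.9 * 554e-6 * 8.6) / 4
Vout = 0.00905236 / 4 V
Vout = 0.00226309 V = 2.2631 mV

2.2631 mV


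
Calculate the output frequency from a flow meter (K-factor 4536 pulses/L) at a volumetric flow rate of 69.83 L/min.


Frequency = K * Q / 60 (converting L/min to L/s).
f = 4536 * 69.83 / 60
f = 316748.88 / 60
f = 5279.15 Hz

5279.15 Hz


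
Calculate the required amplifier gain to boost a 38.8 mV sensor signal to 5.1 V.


Gain = Vout / Vin (converting to same units).
G = 5.1 V / 38.8 mV
G = 5100.0 mV / 38.8 mV
G = 131.44

131.44


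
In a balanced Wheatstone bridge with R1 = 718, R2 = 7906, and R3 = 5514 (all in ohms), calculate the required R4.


At balance: R1*R4 = R2*R3, so R4 = R2*R3/R1.
R4 = 7906 * 5514 / 718
R4 = 43593684 / 718
R4 = 60715.44 ohm

60715.44 ohm


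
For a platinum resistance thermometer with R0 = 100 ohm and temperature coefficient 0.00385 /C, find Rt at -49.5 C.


The RTD equation: Rt = R0 * (1 + alpha * T).
Rt = 100 * (1 + 0.00385 * -49.5)
Rt = 100 * (1 + -0.190575)
Rt = 100 * 0.809425
Rt = 80.943 ohm

80.943 ohm


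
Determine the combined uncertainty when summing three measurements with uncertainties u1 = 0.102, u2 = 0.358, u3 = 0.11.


For a sum of independent quantities, uc = sqrt(u1^2 + u2^2 + u3^2).
uc = sqrt(0.102^2 + 0.358^2 + 0.11^2)
uc = sqrt(0.010404 + 0.128164 + 0.0121)
uc = 0.3882

0.3882


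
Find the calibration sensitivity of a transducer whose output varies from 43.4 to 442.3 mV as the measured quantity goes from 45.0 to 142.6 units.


Sensitivity = (y2 - y1) / (x2 - x1).
S = (442.3 - 43.4) / (142.6 - 45.0)
S = 398.9 / 97.6
S = 4.0871 mV/unit

4.0871 mV/unit


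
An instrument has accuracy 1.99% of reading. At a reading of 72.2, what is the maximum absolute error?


Absolute error = (accuracy% / 100) * reading.
Error = (1.99 / 100) * 72.2
Error = 0.0199 * 72.2
Error = 1.4368

1.4368


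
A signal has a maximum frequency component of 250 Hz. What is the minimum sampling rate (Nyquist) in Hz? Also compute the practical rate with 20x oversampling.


By Nyquist theorem, fs_min = 2 * fmax.
fs_min = 2 * 250 = 500 Hz
Practical rate = 20 * fs_min = 20 * 500 = 10000 Hz

fs_min = 500 Hz, fs_practical = 10000 Hz


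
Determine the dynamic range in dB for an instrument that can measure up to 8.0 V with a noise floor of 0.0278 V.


Dynamic range = 20 * log10(Vmax / Vnoise).
DR = 20 * log10(8.0 / 0.0278)
DR = 20 * log10(287.77)
DR = 49.18 dB

49.18 dB


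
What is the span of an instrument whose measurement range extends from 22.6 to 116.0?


Span = upper range - lower range.
Span = 116.0 - (22.6)
Span = 93.4

93.4


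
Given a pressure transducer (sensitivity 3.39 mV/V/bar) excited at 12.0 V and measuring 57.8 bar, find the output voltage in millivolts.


Output = sensitivity * Vex * P.
Vout = 3.39 * 12.0 * 57.8
Vout = 40.68 * 57.8
Vout = 2351.3 mV

2351.3 mV


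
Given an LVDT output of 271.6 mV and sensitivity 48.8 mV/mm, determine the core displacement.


Displacement = Vout / sensitivity.
d = 271.6 / 48.8
d = 5.566 mm

5.566 mm
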